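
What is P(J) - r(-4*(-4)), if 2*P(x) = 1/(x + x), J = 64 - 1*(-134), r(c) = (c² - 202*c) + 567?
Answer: 1907929/792 ≈ 2409.0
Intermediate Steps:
r(c) = 567 + c² - 202*c
J = 198 (J = 64 + 134 = 198)
P(x) = 1/(4*x) (P(x) = 1/(2*(x + x)) = 1/(2*((2*x))) = (1/(2*x))/2 = 1/(4*x))
P(J) - r(-4*(-4)) = (¼)/198 - (567 + (-4*(-4))² - (-808)*(-4)) = (¼)*(1/198) - (567 + 16² - 202*16) = 1/792 - (567 + 256 - 3232) = 1/792 - 1*(-2409) = 1/792 + 2409 = 1907929/792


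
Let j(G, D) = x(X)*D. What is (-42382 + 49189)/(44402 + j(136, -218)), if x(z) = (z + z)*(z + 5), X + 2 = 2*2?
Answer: 2269/12766 ≈ 0.17774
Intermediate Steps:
X = 2 (X = -2 + 2*2 = -2 + 4 = 2)
x(z) = 2*z*(5 + z) (x(z) = (2*z)*(5 + z) = 2*z*(5 + z))
j(G, D) = 28*D (j(G, D) = (2*2*(5 + 2))*D = (2*2*7)*D = 28*D)
(-42382 + 49189)/(44402 + j(136, -218)) = (-42382 + 49189)/(44402 + 28*(-218)) = 6807/(44402 - 6104) = 6807/38298 = 6807*(1/38298) = 2269/12766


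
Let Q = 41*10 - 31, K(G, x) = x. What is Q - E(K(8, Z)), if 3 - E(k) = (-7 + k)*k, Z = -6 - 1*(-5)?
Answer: 384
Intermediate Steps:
Z = -1 (Z = -6 + 5 = -1)
E(k) = 3 - k*(-7 + k) (E(k) = 3 - (-7 + k)*k = 3 - k*(-7 + k))
Q = 379 (Q = 410 - 31 = 379)
Q - E(K(8, Z)) = 379 - (3 - 1*(-1)**2 + 7*(-1)) = 379 - (3 - 1*1 - 7) = 379 - (3 - 1 - 7) = 379 - 1*(-5) = 379 + 5 = 384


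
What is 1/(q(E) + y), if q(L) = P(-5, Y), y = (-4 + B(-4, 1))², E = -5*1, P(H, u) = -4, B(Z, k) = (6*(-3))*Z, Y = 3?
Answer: 1/4620 ≈ 0.00021645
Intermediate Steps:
B(Z, k) = -18*Z
E = -5
y = 4624 (y = (-4 - 18*(-4))² = (-4 + 72)² = 68² = 4624)
q(L) = -4
1/(q(E) + y) = 1/(-4 + 4624) = 1/4620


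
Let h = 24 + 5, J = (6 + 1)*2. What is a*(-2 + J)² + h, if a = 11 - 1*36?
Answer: -3571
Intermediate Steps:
J = 14 (J = 7*2 = 14)
a = -25 (a = 11 - 36 = -25)
h = 29
a*(-2 + J)² + h = -25*(-2 + 14)² + 29 = -25*12² + 29 = -25*144 + 29 = -3600 + 29 = -3571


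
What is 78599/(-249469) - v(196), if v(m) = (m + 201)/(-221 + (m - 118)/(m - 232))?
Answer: 488991097/334038991 ≈ 1.4639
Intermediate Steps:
v(m) = (201 + m)/(-221 + (-118 + m)/(-232 + m))
78599/(-249469) - v(196) = 78599/(-249469) - (46632 - 1*196**2 + 31*196)/(2*(-25577 + 110*196)) = 78599*(-1/249469) - (46632 - 1*38416 + 6076)/(2*(-25577 + 21560)) = -78599/249469 - (46632 - 38416 + 6076)/(2*(-4017)) = -78599/249469 - (-1)*14292/(2*4017) = -78599/249469 - 1*(-2382/1339) = -78599/249469 + 2382/1339 = 488991097/334038991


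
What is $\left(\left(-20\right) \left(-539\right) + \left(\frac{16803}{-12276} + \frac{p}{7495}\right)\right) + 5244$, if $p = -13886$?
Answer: $\frac{163783302651}{10223180} \approx 16021.0$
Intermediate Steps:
$\left(\left(-20\right) \left(-539\right) + \left(\frac{16803}{-12276} + \frac{p}{7495}\right)\right) + 5244 = \left(\left(-20\right) \left(-539\right) + \left(\frac{16803}{-12276} - \frac{13886}{7495}\right)\right) + 5244 = \left(10780 + \left(16803 \left(- \frac{1}{12276}\right) - \frac{13886}{7495}\right)\right) + 5244 = \left(10780 - \frac{32933669}{10223180}\right) + 5244 = \frac{110172946731}{10223180} + 5244 = \frac{163783302651}{10223180}$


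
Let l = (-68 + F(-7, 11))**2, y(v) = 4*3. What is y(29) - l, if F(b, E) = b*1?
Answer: -5613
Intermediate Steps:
y(v) = 12
F(b, E) = b
l = 5625 (l = (-68 - 7)**2 = (-75)**2 = 5625)
y(29) - l = 12 - 1*5625 = 12 - 5625 = -5613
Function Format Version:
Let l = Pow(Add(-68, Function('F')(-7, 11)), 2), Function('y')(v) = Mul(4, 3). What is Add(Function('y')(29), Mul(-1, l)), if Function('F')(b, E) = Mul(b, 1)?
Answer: -5613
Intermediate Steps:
Function('y')(v) = 12
Function('F')(b, E) = b
l = 5625 (l = Pow(Add(-68, -7), 2) = Pow(-75, 2) = 5625)
Add(Function('y')(29), Mul(-1, l)) = Add(12, Mul(-1, 5625)) = Add(12, -5625) = -5613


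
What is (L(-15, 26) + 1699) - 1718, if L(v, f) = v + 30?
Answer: -4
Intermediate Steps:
L(v, f) = 30 + v
(L(-15, 26) + 1699) - 1718 = ((30 - 15) + 1699) - 1718 = (15 + 1699) - 1718 = 1714 - 1718 = -4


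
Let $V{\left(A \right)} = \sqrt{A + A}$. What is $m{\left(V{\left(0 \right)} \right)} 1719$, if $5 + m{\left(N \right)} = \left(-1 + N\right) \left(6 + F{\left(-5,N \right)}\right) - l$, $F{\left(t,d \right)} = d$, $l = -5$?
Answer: $-10314$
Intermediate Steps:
$V{\left(A \right)} = \sqrt{2} \sqrt{A}$ ($V{\left(A \right)} = \sqrt{2 A} = \sqrt{2} \sqrt{A}$)
$m{\left(N \right)} = \left(-1 + N\right) \left(6 + N\right)$ ($m{\left(N \right)} = -5 + \left(\left(-1 + N\right) \left(6 + N\right) - -5\right) = -5 + \left(\left(-1 + N\right) \left(6 + N\right) + 5\right) = -5 + \left(5 + \left(-1 + N\right) \left(6 + N\right)\right) = \left(-1 + N\right) \left(6 + N\right)$)
$m{\left(V{\left(0 \right)} \right)} 1719 = \left(-6 + \left(\sqrt{2} \sqrt{0}\right)^{2} + 5 \sqrt{2} \sqrt{0}\right) 1719 = \left(-6 + \left(\sqrt{2} \cdot 0\right)^{2} + 5 \sqrt{2} \cdot 0\right) 1719 = \left(-6 + 0^{2} + 5 \cdot 0\right) 1719 = \left(-6 + 0 + 0\right) 1719 = \left(-6\right) 1719 = -10314$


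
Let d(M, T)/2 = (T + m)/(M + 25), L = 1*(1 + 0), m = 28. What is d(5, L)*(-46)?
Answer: -1334/15 ≈ -88.933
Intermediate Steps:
L = 1 (L = 1*1 = 1)
d(M, T) = 2*(28 + T)/(25 + M) (d(M, T) = 2*((T + 28)/(M + 25)) = 2*((28 + T)/(25 + M)) = 2*(28 + T)/(25 + M))
d(5, L)*(-46) = (2*(28 + 1)/(25 + 5))*(-46) = (2*29/30)*(-46) = (2*(1/30)*29)*(-46) = (29/15)*(-46) = -1334/15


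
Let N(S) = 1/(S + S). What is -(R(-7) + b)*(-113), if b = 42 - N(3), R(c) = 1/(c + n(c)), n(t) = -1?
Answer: 113113/24 ≈ 4713.0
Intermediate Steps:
N(S) = 1/(2*S)
R(c) = 1/(-1 + c) (R(c) = 1/(c - 1) = 1/(-1 + c))
b = 251/6 (b = 42 - 1/(2*3) = 42 - 1*1/6 = 42 - 1/6 = 251/6 ≈ 41.833)
-(R(-7) + b)*(-113) = -(1/(-1 - 7) + 251/6)*(-113) = -(1/(-8) + 251/6)*(-113) = -(-1/8 + 251/6)*(-113) = -1001*(-113)/24 = -1*(-113113/24) = 113113/24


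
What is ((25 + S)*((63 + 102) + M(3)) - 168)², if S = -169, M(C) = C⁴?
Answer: 1266790464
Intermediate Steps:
((25 + S)*((63 + 102) + M(3)) - 168)² = ((25 - 169)*((63 + 102) + 3⁴) - 168)² = (-144*(165 + 81) - 168)² = (-144*246 - 168)² = (-35424 - 168)² = (-35592)² = 1266790464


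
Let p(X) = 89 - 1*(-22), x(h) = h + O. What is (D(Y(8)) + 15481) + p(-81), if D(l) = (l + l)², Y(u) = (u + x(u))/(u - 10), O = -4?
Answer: 15736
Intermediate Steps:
x(h) = -4 + h (x(h) = h - 4 = -4 + h)
Y(u) = (-4 + 2*u)/(-10 + u) (Y(u) = (u + (-4 + u))/(u - 10) = (-4 + 2*u)/(-10 + u))
D(l) = 4*l² (D(l) = (2*l)² = 4*l²)
p(X) = 111 (p(X) = 89 + 22 = 111)
(D(Y(8)) + 15481) + p(-81) = (4*(2*(-2 + 8)/(-10 + 8))² + 15481) + 111 = (4*(2*6/(-2))² + 15481) + 111 = (4*(2*(-½)*6)² + 15481) + 111 = (4*(-6)² + 15481) + 111 = (4*36 + 15481) + 111 = (144 + 15481) + 111 = 15625 + 111 = 15736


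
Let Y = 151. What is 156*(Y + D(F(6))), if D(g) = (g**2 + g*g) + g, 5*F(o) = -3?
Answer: 589368/25 ≈ 23575.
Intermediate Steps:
F(o) = -3/5 (F(o) = (1/5)*(-3) = -3/5)
D(g) = g + 2*g**2 (D(g) = (g**2 + g**2) + g = 2*g**2 + g = g + 2*g**2)
156*(Y + D(F(6))) = 156*(151 - 3*(1 + 2*(-3/5))/5) = 156*(151 - 3*(1 - 6/5)/5) = 156*(151 - 3/5*(-1/5)) = 156*(151 + 3/25) = 156*(3778/25) = 589368/25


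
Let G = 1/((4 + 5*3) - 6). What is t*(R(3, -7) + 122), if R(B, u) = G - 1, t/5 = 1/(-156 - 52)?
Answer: -3935/1352 ≈ -2.9105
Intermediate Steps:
t = -5/208 (t = 5/(-156 - 52) = 5/(-208) = 5*(-1/208) = -5/208 ≈ -0.024038)
G = 1/13 (G = 1/((4 + 15) - 6) = 1/(19 - 6) = 1/13 ≈ 0.076923)
R(B, u) = -12/13 (R(B, u) = 1/13 - 1 = -12/13)
t*(R(3, -7) + 122) = -5*(-12/13 + 122)/208 = -5/208*1574/13 = -3935/1352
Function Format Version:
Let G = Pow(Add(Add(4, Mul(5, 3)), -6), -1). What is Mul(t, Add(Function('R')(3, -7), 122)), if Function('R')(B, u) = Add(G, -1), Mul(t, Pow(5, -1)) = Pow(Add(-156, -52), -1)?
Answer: Rational(-3935, 1352) ≈ -2.9105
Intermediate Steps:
t = Rational(-5, 208) (t = Mul(5, Pow(Add(-156, -52), -1)) = Mul(5, Pow(-208, -1)) = Mul(5, Rational(-1, 208)) = Rational(-5, 208) ≈ -0.024038)
G = Rational(1, 13) (G = Pow(Add(Add(4, 15), -6), -1) = Pow(Add(19, -6), -1) = Pow(13, -1) = Rational(1, 13) ≈ 0.076923)
Function('R')(B, u) = Rational(-12, 13) (Function('R')(B, u) = Add(Rational(1, 13), -1) = Rational(-12, 13))
Mul(t, Add(Function('R')(3, -7), 122)) = Mul(Rational(-5, 208), Add(Rational(-12, 13), 122)) = Mul(Rational(-5, 208), Rational(1574, 13)) = Rational(-3935, 1352)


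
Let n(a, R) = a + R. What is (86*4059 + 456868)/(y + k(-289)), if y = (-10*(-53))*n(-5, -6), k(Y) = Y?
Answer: -805942/6119 ≈ -131.71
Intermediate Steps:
n(a, R) = R + a
y = -5830 (y = (-10*(-53))*(-6 - 5) = 530*(-11) = -5830)
(86*4059 + 456868)/(y + k(-289)) = (86*4059 + 456868)/(-5830 - 289) = (349074 + 456868)/(-6119) = 805942*(-1/6119) = -805942/6119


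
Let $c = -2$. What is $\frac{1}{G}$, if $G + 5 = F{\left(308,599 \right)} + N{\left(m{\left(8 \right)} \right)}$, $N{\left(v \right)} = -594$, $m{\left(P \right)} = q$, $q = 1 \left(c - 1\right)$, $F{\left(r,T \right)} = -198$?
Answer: $- \frac{1}{797} \approx -0.0012547$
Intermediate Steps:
$q = -3$ ($q = 1 \left(-2 - 1\right) = 1 \left(-3\right) = -3$)
$m{\left(P \right)} = -3$
$G = -797$ ($G = -5 - 792 = -797$)
$\frac{1}{G} = \frac{1}{-797} = - \frac{1}{797}$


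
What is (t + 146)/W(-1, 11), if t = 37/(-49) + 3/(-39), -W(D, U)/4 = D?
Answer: 23118/637 ≈ 36.292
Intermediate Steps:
W(D, U) = -4*D
t = -530/637 (t = 37*(-1/49) + 3*(-1/39) = -37/49 - 1/13 = -530/637 ≈ -0.83203)
(t + 146)/W(-1, 11) = (-530/637 + 146)/((-4*(-1))) = (92472/637)/4 = (¼)*(92472/637) = 23118/637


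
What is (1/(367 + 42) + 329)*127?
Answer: 17089374/409 ≈ 41783.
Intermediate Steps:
(1/(367 + 42) + 329)*127 = (1/409 + 329)*127 = (134562/409)*127 = 17089374/409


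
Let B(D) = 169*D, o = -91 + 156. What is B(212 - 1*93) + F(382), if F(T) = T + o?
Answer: 20558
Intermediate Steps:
o = 65
F(T) = 65 + T (F(T) = T + 65 = 65 + T)
B(212 - 1*93) + F(382) = 169*(212 - 1*93) + (65 + 382) = 169*(212 - 93) + 447 = 169*119 + 447 = 20111 + 447 = 20558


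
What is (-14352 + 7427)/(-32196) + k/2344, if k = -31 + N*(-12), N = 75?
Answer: -3435569/18866856 ≈ -0.18210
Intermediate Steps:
k = -931 (k = -31 + 75*(-12) = -31 - 900 = -931)
(-14352 + 7427)/(-32196) + k/2344 = (-14352 + 7427)/(-32196) - 931/2344 = -6925*(-1/32196) - 931*1/2344 = 6925/32196 - 931/2344 = -3435569/18866856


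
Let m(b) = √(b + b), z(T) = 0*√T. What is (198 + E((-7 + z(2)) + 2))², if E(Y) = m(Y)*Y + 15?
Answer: 45119 - 2130*I*√10 ≈ 45119.0 - 6735.6*I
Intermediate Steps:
z(T) = 0
m(b) = √2*√b (m(b) = √(2*b) = √2*√b)
E(Y) = 15 + √2*Y^(3/2) (E(Y) = (√2*√Y)*Y + 15 = √2*Y^(3/2) + 15 = 15 + √2*Y^(3/2))
(198 + E((-7 + z(2)) + 2))² = (198 + (15 + √2*((-7 + 0) + 2)^(3/2)))² = (198 + (15 + √2*(-7 + 2)^(3/2)))² = (198 + (15 + √2*(-5)^(3/2)))² = (198 + (15 + √2*(-5*I*√5)))² = (198 + (15 - 5*I*√10))² = (213 - 5*I*√10)²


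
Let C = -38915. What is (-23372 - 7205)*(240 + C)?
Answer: 1182565475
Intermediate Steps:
(-23372 - 7205)*(240 + C) = (-23372 - 7205)*(240 - 38915) = -30577*(-38675) = 1182565475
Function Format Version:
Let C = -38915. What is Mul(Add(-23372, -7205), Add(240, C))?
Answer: 1182565475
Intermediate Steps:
Mul(Add(-23372, -7205), Add(240, C)) = Mul(Add(-23372, -7205), Add(240, -38915)) = Mul(-30577, -38675) = 1182565475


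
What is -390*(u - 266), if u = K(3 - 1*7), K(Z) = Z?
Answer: 105300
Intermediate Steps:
u = -4 (u = 3 - 1*7 = 3 - 7 = -4)
-390*(u - 266) = -390*(-4 - 266) = -390*(-270) = 105300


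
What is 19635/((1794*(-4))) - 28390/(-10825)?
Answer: -588149/5178680 ≈ -0.11357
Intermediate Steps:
19635/((1794*(-4))) - 28390/(-10825) = 19635/(-7176) - 28390*(-1/10825) = 19635*(-1/7176) + 5678/2165 = -6545/2392 + 5678/2165 = -588149/5178680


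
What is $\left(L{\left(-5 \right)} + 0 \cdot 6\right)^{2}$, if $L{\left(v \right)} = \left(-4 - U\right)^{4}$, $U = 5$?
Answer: $43046721$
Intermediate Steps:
$L{\left(v \right)} = 6561$ ($L{\left(v \right)} = \left(-4 - 5\right)^{4} = \left(-9\right)^{4} = 6561$)
$\left(L{\left(-5 \right)} + 0 \cdot 6\right)^{2} = \left(6561 + 0 \cdot 6\right)^{2} = \left(6561 + 0\right)^{2} = 6561^{2} = 43046721$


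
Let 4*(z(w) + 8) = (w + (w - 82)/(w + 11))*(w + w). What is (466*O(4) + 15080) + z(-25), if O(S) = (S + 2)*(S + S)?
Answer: 1054395/28 ≈ 37657.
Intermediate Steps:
O(S) = 2*S*(2 + S) (O(S) = (2 + S)*(2*S) = 2*S*(2 + S))
z(w) = -8 + w*(w + (-82 + w)/(11 + w))/2 (z(w) = -8 + ((w + (w - 82)/(w + 11))*(w + w))/4 = -8 + ((w + (-82 + w)/(11 + w))*(2*w))/4 = -8 + (2*w*(w + (-82 + w)/(11 + w)))/4 = -8 + w*(w + (-82 + w)/(11 + w))/2)
(466*O(4) + 15080) + z(-25) = (466*(2*4*(2 + 4)) + 15080) + (-176 + (-25)**3 - 98*(-25) + 12*(-25)**2)/(2*(11 - 25)) = (466*(2*4*6) + 15080) + (1/2)*(-176 - 15625 + 2450 + 12*625)/(-14) = (466*48 + 15080) + (1/2)*(-1/14)*(-176 - 15625 + 2450 + 7500) = (22368 + 15080) + (1/2)*(-1/14)*(-5851) = 37448 + 5851/28 = 1054395/28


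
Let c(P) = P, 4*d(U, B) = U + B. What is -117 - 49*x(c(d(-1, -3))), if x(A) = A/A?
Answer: -166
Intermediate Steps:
d(U, B) = B/4 + U/4 (d(U, B) = (U + B)/4 = (B + U)/4 = B/4 + U/4)
x(A) = 1
-117 - 49*x(c(d(-1, -3))) = -117 - 49*1 = -117 - 49 = -166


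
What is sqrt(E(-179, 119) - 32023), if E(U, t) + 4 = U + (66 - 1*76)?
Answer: 2*I*sqrt(8054) ≈ 179.49*I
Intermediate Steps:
E(U, t) = -14 + U (E(U, t) = -4 + (U + (66 - 1*76)) = -4 + (U + (66 - 76)) = -4 + (U - 10) = -4 + (-10 + U) = -14 + U)
sqrt(E(-179, 119) - 32023) = sqrt((-14 - 179) - 32023) = sqrt(-193 - 32023) = sqrt(-32216) = 2*I*sqrt(8054)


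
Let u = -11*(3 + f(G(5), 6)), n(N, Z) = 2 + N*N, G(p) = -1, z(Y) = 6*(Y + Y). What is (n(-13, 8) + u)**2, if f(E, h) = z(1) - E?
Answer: 25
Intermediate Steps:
z(Y) = 12*Y (z(Y) = 6*(2*Y) = 12*Y)
n(N, Z) = 2 + N**2
f(E, h) = 12 - E (f(E, h) = 12*1 - E = 12 - E)
u = -176 (u = -11*(3 + (12 - 1*(-1))) = -11*(3 + (12 + 1)) = -11*(3 + 13) = -11*16 = -176)
(n(-13, 8) + u)**2 = ((2 + (-13)**2) - 176)**2 = ((2 + 169) - 176)**2 = (171 - 176)**2 = (-5)**2 = 25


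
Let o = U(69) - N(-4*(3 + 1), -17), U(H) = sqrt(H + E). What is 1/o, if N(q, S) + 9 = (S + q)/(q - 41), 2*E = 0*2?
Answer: 3040/691 - 361*sqrt(69)/691 ≈ 0.059781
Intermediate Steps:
E = 0 (E = (0*2)/2 = (1/2)*0 = 0)
U(H) = sqrt(H) (U(H) = sqrt(H + 0) = sqrt(H))
N(q, S) = -9 + (S + q)/(-41 + q) (N(q, S) = -9 + (S + q)/(q - 41) = -9 + (S + q)/(-41 + q))
o = 160/19 + sqrt(69) (o = sqrt(69) - (369 - 17 - (-32)*(3 + 1))/(-41 - 4*(3 + 1)) = sqrt(69) - (369 - 17 - (-32)*4)/(-41 - 4*4) = sqrt(69) - (369 - 17 - 8*(-16))/(-41 - 16) = sqrt(69) - (369 - 17 + 128)/(-57) = sqrt(69) - (-1)*480/57 = sqrt(69) - 1*(-160/19) = sqrt(69) + 160/19 = 160/19 + sqrt(69) ≈ 16.728)
1/o = 1/(160/19 + sqrt(69))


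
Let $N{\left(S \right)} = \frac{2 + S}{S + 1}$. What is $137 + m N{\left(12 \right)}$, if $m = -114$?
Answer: $\frac{185}{13} \approx 14.231$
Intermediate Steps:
$N{\left(S \right)} = \frac{2 + S}{1 + S}$
$137 + m N{\left(12 \right)} = 137 - 114 \frac{2 + 12}{1 + 12} = 137 - 114 \cdot \frac{1}{13} \cdot 14 = 137 - \frac{1596}{13} = \frac{185}{13}$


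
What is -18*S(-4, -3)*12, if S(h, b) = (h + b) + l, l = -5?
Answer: 2592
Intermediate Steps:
S(h, b) = -5 + b + h (S(h, b) = (h + b) - 5 = (b + h) - 5 = -5 + b + h)
-18*S(-4, -3)*12 = -18*(-5 - 3 - 4)*12 = -18*(-12)*12 = 216*12 = 2592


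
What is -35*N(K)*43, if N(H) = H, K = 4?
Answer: -6020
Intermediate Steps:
-35*N(K)*43 = -35*4*43 = -140*43 = -6020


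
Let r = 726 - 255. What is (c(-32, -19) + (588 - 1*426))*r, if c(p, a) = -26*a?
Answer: 308976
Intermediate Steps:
r = 471
(c(-32, -19) + (588 - 1*426))*r = (-26*(-19) + (588 - 1*426))*471 = (494 + (588 - 426))*471 = (494 + 162)*471 = 656*471 = 308976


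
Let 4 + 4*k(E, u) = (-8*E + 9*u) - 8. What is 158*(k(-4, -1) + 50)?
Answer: 16669/2 ≈ 8334.5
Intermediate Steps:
k(E, u) = -3 - 2*E + 9*u/4 (k(E, u) = -1 + ((-8*E + 9*u) - 8)/4 = -1 + (-8 - 8*E + 9*u)/4 = -1 + (-2 - 2*E + 9*u/4) = -3 - 2*E + 9*u/4)
158*(k(-4, -1) + 50) = 158*((-3 - 2*(-4) + (9/4)*(-1)) + 50) = 158*((-3 + 8 - 9/4) + 50) = 158*(11/4 + 50) = 158*(211/4) = 16669/2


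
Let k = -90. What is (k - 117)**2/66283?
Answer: 42849/66283 ≈ 0.64646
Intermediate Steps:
(k - 117)**2/66283 = (-90 - 117)**2/66283 = (-207)**2*(1/66283) = 42849*(1/66283) = 42849/66283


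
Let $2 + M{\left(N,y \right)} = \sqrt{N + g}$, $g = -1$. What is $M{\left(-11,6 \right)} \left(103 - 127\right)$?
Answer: $48 - 48 i \sqrt{3} \approx 48.0 - 83.138 i$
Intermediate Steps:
$M{\left(N,y \right)} = -2 + \sqrt{-1 + N}$ ($M{\left(N,y \right)} = -2 + \sqrt{N - 1} = -2 + \sqrt{-1 + N}$)
$M{\left(-11,6 \right)} \left(103 - 127\right) = \left(-2 + \sqrt{-1 - 11}\right) \left(103 - 127\right) = \left(-2 + \sqrt{-12}\right) \left(-24\right) = \left(-2 + 2 i \sqrt{3}\right) \left(-24\right) = 48 - 48 i \sqrt{3}$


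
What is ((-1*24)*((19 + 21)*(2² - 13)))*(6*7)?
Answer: 362880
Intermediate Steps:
((-1*24)*((19 + 21)*(2² - 13)))*(6*7) = -960*(4 - 13)*42 = -960*(-9)*42 = -24*(-360)*42 = 8640*42 = 362880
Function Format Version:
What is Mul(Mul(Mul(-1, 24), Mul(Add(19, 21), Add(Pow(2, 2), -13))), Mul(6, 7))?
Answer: 362880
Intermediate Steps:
Mul(Mul(Mul(-1, 24), Mul(Add(19, 21), Add(Pow(2, 2), -13))), Mul(6, 7)) = Mul(Mul(-24, Mul(40, Add(4, -13))), 42) = Mul(Mul(-24, Mul(40, -9)), 42) = Mul(Mul(-24, -360), 42) = Mul(8640, 42) = 362880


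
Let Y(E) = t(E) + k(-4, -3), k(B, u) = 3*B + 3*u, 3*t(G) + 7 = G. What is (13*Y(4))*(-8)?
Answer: 2288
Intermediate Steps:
t(G) = -7/3 + G/3
Y(E) = -70/3 + E/3 (Y(E) = (-7/3 + E/3) + (3*(-4) + 3*(-3)) = (-7/3 + E/3) + (-12 - 9) = (-7/3 + E/3) - 21 = -70/3 + E/3)
(13*Y(4))*(-8) = (13*(-70/3 + (⅓)*4))*(-8) = (13*(-70/3 + 4/3))*(-8) = (13*(-22))*(-8) = -286*(-8) = 2288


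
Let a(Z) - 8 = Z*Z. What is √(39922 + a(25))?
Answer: √40555 ≈ 201.38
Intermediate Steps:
a(Z) = 8 + Z² (a(Z) = 8 + Z*Z = 8 + Z²)
√(39922 + a(25)) = √(39922 + (8 + 25²)) = √(39922 + (8 + 625)) = √(39922 + 633) = √40555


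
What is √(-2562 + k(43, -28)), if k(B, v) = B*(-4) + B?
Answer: 3*I*√299 ≈ 51.875*I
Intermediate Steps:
k(B, v) = -3*B (k(B, v) = -4*B + B = -3*B)
√(-2562 + k(43, -28)) = √(-2562 - 3*43) = √(-2562 - 129) = √(-2691) = 3*I*√299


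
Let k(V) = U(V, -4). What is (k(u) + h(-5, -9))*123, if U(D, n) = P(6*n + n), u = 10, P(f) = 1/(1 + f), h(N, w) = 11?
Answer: 12136/9 ≈ 1348.4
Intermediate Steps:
U(D, n) = 1/(1 + 7*n) (U(D, n) = 1/(1 + (6*n + n)) = 1/(1 + 7*n))
k(V) = -1/27 (k(V) = 1/(1 + 7*(-4)) = 1/(1 - 28) = 1/(-27) = -1/27)
(k(u) + h(-5, -9))*123 = (-1/27 + 11)*123 = (296/27)*123 = 12136/9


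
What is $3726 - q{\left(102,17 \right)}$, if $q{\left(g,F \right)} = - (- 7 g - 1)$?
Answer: $3011$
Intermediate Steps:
$q{\left(g,F \right)} = 1 + 7 g$ ($q{\left(g,F \right)} = - (-1 - 7 g) = 1 + 7 g$)
$3726 - q{\left(102,17 \right)} = 3726 - \left(1 + 7 \cdot 102\right) = 3726 - \left(1 + 714\right) = 3726 - 715 = 3011$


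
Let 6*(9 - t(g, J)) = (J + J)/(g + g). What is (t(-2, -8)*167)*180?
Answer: 250500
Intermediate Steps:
t(g, J) = 9 - J/(6*g) (t(g, J) = 9 - (J + J)/(6*(g + g)) = 9 - 2*J/(6*(2*g)) = 9 - 2*J*1/(2*g)/6 = 9 - J/(6*g))
(t(-2, -8)*167)*180 = ((9 - 1/6*(-8)/(-2))*167)*180 = ((9 - 1/6*(-8)*(-1/2))*167)*180 = ((9 - 2/3)*167)*180 = ((25/3)*167)*180 = (4175/3)*180 = 250500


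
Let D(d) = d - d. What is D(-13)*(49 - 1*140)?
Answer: 0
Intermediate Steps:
D(d) = 0
D(-13)*(49 - 1*140) = 0*(49 - 1*140) = 0*(49 - 140) = 0*(-91) = 0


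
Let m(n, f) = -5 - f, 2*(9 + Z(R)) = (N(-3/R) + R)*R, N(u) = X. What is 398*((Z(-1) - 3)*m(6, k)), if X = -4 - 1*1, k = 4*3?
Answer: 60894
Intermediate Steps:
k = 12
X = -5 (X = -4 - 1 = -5)
N(u) = -5
Z(R) = -9 + R*(-5 + R)/2 (Z(R) = -9 + ((-5 + R)*R)/2 = -9 + (R*(-5 + R))/2 = -9 + R*(-5 + R)/2)
398*((Z(-1) - 3)*m(6, k)) = 398*(((-9 + (½)*(-1)² - 5/2*(-1)) - 3)*(-5 - 1*12)) = 398*(((-9 + (½)*1 + 5/2) - 3)*(-5 - 12)) = 398*(((-9 + ½ + 5/2) - 3)*(-17)) = 398*((-6 - 3)*(-17)) = 398*(-9*(-17)) = 398*153 = 60894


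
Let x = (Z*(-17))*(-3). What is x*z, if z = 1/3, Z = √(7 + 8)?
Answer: 17*√15 ≈ 65.841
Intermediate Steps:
Z = √15 ≈ 3.8730
z = ⅓ ≈ 0.33333
x = 51*√15 (x = (√15*(-17))*(-3) = -17*√15*(-3) = 51*√15 ≈ 197.52)
x*z = (51*√15)*(⅓) = 17*√15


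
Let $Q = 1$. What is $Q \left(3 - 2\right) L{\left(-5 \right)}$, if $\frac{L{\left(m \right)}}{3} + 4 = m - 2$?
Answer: $-33$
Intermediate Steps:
$L{\left(m \right)} = -18 + 3 m$ ($L{\left(m \right)} = -12 + 3 \left(m - 2\right) = -12 + 3 \left(-2 + m\right) = -12 + \left(-6 + 3 m\right) = -18 + 3 m$)
$Q \left(3 - 2\right) L{\left(-5 \right)} = 1 \left(3 - 2\right) \left(-18 + 3 \left(-5\right)\right) = 1 \cdot 1 \left(-18 - 15\right) = 1 \left(-33\right) = -33$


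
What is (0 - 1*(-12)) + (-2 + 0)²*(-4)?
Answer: -4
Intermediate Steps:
(0 - 1*(-12)) + (-2 + 0)²*(-4) = (0 + 12) + (-2)²*(-4) = 12 + 4*(-4) = 12 - 16 = -4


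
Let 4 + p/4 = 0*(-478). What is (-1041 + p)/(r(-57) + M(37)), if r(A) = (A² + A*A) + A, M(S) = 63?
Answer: -1057/6504 ≈ -0.16252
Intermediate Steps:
r(A) = A + 2*A² (r(A) = (A² + A²) + A = 2*A² + A = A + 2*A²)
p = -16 (p = -16 + 4*(0*(-478)) = -16 + 4*0 = -16 + 0 = -16)
(-1041 + p)/(r(-57) + M(37)) = (-1041 - 16)/(-57*(1 + 2*(-57)) + 63) = -1057/(-57*(1 - 114) + 63) = -1057/(-57*(-113) + 63) = -1057/(6441 + 63) = -1057/6504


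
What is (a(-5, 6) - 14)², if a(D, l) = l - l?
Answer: 196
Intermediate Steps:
a(D, l) = 0
(a(-5, 6) - 14)² = (0 - 14)² = (-14)² = 196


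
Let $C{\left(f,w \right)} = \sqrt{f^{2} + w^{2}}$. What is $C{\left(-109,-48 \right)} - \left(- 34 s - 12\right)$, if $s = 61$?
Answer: $2086 + \sqrt{14185} \approx 2205.1$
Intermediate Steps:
$C{\left(-109,-48 \right)} - \left(- 34 s - 12\right) = \sqrt{\left(-109\right)^{2} + \left(-48\right)^{2}} - \left(\left(-34\right) 61 - 12\right) = \sqrt{11881 + 2304} - \left(-2074 - 12\right) = \sqrt{14185} - -2086 = \sqrt{14185} + 2086 = 2086 + \sqrt{14185}$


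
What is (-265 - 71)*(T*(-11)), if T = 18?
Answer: 66528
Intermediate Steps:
(-265 - 71)*(T*(-11)) = (-265 - 71)*(18*(-11)) = -336*(-198) = 66528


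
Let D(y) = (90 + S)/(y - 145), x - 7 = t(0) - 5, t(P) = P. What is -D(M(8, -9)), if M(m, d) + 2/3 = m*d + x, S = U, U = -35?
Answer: 165/647 ≈ 0.25502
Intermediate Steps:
S = -35
x = 2 (x = 7 + (0 - 5) = 7 - 5 = 2)
M(m, d) = 4/3 + d*m (M(m, d) = -⅔ + (m*d + 2) = -⅔ + (d*m + 2) = -⅔ + (2 + d*m) = 4/3 + d*m)
D(y) = 55/(-145 + y) (D(y) = (90 - 35)/(y - 145) = 55/(-145 + y))
-D(M(8, -9)) = -55/(-145 + (4/3 - 9*8)) = -55/(-145 + (4/3 - 72)) = -55/(-145 - 212/3) = -55/(-647/3) = -55*(-3)/647 = -1*(-165/647) = 165/647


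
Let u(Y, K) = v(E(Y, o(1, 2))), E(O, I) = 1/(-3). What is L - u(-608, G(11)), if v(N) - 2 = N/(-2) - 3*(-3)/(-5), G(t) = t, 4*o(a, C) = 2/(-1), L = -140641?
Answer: -4219241/30 ≈ -1.4064e+5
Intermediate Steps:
o(a, C) = -½ (o(a, C) = (2/(-1))/4 = (2*(-1))/4 = (¼)*(-2) = -½)
E(O, I) = -⅓
v(N) = ⅕ - N/2 (v(N) = 2 + (N/(-2) - 3*(-3)/(-5)) = 2 + (N*(-½) + 9*(-⅕)) = 2 + (-N/2 - 9/5) = 2 + (-9/5 - N/2) = ⅕ - N/2)
u(Y, K) = 11/30 (u(Y, K) = ⅕ - ½*(-⅓) = ⅕ + ⅙ = 11/30)
L - u(-608, G(11)) = -140641 - 1*11/30 = -140641 - 11/30 = -4219241/30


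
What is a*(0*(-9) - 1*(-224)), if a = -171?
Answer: -38304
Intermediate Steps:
a*(0*(-9) - 1*(-224)) = -171*(0*(-9) - 1*(-224)) = -171*(0 + 224) = -171*224 = -38304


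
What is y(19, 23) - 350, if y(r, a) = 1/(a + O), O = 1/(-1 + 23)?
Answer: -177428/507 ≈ -349.96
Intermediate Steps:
O = 1/22 ≈ 0.045455
y(r, a) = 1/(1/22 + a) (y(r, a) = 1/(a + 1/22) = 1/(1/22 + a))
y(19, 23) - 350 = 22/(1 + 22*23) - 350 = 22/(1 + 506) - 350 = 22/507 - 350 = -177428/507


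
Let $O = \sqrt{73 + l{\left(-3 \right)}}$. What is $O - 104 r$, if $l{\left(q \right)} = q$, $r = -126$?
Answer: $13104 + \sqrt{70} \approx 13112.0$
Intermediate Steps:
$O = \sqrt{70}$ ($O = \sqrt{73 - 3} = \sqrt{70} \approx 8.3666$)
$O - 104 r = \sqrt{70} - -13104 = \sqrt{70} + 13104 = 13104 + \sqrt{70}$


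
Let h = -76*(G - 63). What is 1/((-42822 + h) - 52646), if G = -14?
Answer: -1/89616 ≈ -1.1159e-5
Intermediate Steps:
h = 5852 (h = -76*(-14 - 63) = -76*(-77) = 5852)
1/((-42822 + h) - 52646) = 1/((-42822 + 5852) - 52646) = 1/(-36970 - 52646) = 1/(-89616) = -1/89616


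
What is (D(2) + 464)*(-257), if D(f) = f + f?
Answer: -120276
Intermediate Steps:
D(f) = 2*f
(D(2) + 464)*(-257) = (2*2 + 464)*(-257) = (4 + 464)*(-257) = 468*(-257) = -120276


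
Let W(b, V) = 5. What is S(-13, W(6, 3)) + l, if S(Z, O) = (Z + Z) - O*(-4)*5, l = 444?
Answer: 518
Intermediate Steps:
S(Z, O) = 2*Z + 20*O (S(Z, O) = 2*Z - (-4*O)*5 = 2*Z - (-20)*O = 2*Z + 20*O)
S(-13, W(6, 3)) + l = (2*(-13) + 20*5) + 444 = (-26 + 100) + 444 = 74 + 444 = 518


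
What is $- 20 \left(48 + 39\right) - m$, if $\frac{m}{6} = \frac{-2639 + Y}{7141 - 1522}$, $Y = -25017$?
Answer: $- \frac{3203708}{1873} \approx -1710.5$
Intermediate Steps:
$m = - \frac{55312}{1873}$ ($m = 6 \frac{-2639 - 25017}{7141 - 1522} = 6 \left(- \frac{27656}{5619}\right) = - \frac{55312}{1873} \approx -29.531$)
$- 20 \left(48 + 39\right) - m = - 20 \left(48 + 39\right) - - \frac{55312}{1873} = \left(-20\right) 87 + \frac{55312}{1873} = -1740 + \frac{55312}{1873} = - \frac{3203708}{1873}$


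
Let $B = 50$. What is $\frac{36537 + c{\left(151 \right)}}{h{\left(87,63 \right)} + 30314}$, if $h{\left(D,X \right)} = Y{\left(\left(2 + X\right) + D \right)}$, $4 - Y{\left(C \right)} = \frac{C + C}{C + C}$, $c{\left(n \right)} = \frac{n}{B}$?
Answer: $\frac{1827001}{1515850} \approx 1.2053$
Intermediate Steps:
$c{\left(n \right)} = \frac{n}{50}$
$Y{\left(C \right)} = 3$ ($Y{\left(C \right)} = 4 - \frac{C + C}{C + C} = 4 - \frac{2 C}{2 C} = 4 - 2 C \frac{1}{2 C} = 4 - 1 = 3$)
$h{\left(D,X \right)} = 3$
$\frac{36537 + c{\left(151 \right)}}{h{\left(87,63 \right)} + 30314} = \frac{36537 + \frac{1}{50} \cdot 151}{3 + 30314} = \frac{36537 + \frac{151}{50}}{30317} = \frac{1827001}{50} \cdot \frac{1}{30317} = \frac{1827001}{1515850}$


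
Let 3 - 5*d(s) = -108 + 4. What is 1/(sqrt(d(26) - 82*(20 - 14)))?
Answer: -I*sqrt(11765)/2353 ≈ -0.046097*I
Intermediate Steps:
d(s) = 107/5 (d(s) = 3/5 - (-108 + 4)/5 = 3/5 - 1/5*(-104) = 3/5 + 104/5 = 107/5)
1/(sqrt(d(26) - 82*(20 - 14))) = 1/(sqrt(107/5 - 82*(20 - 14))) = 1/(sqrt(107/5 - 82*6)) = 1/(sqrt(107/5 - 492)) = 1/(sqrt(-2353/5)) = 1/(I*sqrt(11765)/5) = -I*sqrt(11765)/2353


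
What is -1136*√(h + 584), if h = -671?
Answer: -1136*I*√87 ≈ -10596.0*I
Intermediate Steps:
-1136*√(h + 584) = -1136*√(-671 + 584) = -1136*I*√87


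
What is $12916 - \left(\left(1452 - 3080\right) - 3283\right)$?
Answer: $17827$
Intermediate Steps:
$12916 - \left(\left(1452 - 3080\right) - 3283\right) = 12916 - \left(-1628 - 3283\right) = 12916 - -4911 = 12916 + 4911 = 17827$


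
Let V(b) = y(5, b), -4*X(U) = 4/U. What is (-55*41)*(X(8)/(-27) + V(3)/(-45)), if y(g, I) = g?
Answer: 51865/216 ≈ 240.12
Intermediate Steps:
X(U) = -1/U
V(b) = 5
(-55*41)*(X(8)/(-27) + V(3)/(-45)) = (-55*41)*(-1/8/(-27) + 5/(-45)) = -2255*(-1*1/8*(-1/27) + 5*(-1/45)) = -2255*(-1/8*(-1/27) - 1/9) = -2255*(1/216 - 1/9) = -2255*(-23/216) = 51865/216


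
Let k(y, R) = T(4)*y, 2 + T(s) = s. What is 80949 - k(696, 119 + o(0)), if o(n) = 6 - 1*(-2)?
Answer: 79557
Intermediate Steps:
T(s) = -2 + s
o(n) = 8 (o(n) = 6 + 2 = 8)
k(y, R) = 2*y (k(y, R) = (-2 + 4)*y = 2*y)
80949 - k(696, 119 + o(0)) = 80949 - 2*696 = 80949 - 1*1392 = 80949 - 1392 = 79557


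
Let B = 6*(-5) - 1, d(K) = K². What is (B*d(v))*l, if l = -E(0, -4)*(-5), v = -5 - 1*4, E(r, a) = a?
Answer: 50220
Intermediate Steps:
v = -9 (v = -5 - 4 = -9)
l = -20 (l = -1*(-4)*(-5) = 4*(-5) = -20)
B = -31 (B = -30 - 1 = -31)
(B*d(v))*l = -31*(-9)²*(-20) = -31*81*(-20) = -2511*(-20) = 50220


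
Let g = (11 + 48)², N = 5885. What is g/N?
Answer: 3481/5885 ≈ 0.59150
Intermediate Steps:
g = 3481 (g = 59² = 3481)
g/N = 3481/5885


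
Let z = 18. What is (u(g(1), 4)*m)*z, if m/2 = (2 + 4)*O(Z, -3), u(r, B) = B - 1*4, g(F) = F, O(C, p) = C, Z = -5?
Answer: 0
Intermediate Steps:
u(r, B) = -4 + B (u(r, B) = B - 4 = -4 + B)
m = -60 (m = 2*((2 + 4)*(-5)) = 2*(6*(-5)) = 2*(-30) = -60)
(u(g(1), 4)*m)*z = ((-4 + 4)*(-60))*18 = (0*(-60))*18 = 0*18 = 0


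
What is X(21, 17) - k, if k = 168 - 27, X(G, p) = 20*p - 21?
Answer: 178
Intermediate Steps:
X(G, p) = -21 + 20*p
k = 141
X(21, 17) - k = (-21 + 20*17) - 1*141 = (-21 + 340) - 141 = 319 - 141 = 178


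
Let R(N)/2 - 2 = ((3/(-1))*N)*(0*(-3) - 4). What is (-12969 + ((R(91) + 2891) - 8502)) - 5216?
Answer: -21608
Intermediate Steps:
R(N) = 4 + 24*N (R(N) = 4 + 2*(((3/(-1))*N)*(0*(-3) - 4)) = 4 + 2*(((3*(-1))*N)*(0 - 4)) = 4 + 2*(-3*N*(-4)) = 4 + 2*(12*N) = 4 + 24*N)
(-12969 + ((R(91) + 2891) - 8502)) - 5216 = (-12969 + (((4 + 24*91) + 2891) - 8502)) - 5216 = (-12969 + (((4 + 2184) + 2891) - 8502)) - 5216 = (-12969 + ((2188 + 2891) - 8502)) - 5216 = (-12969 + (5079 - 8502)) - 5216 = (-12969 - 3423) - 5216 = -16392 - 5216 = -21608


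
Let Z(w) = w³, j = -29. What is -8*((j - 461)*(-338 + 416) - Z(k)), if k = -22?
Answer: 220576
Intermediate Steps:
-8*((j - 461)*(-338 + 416) - Z(k)) = -8*((-29 - 461)*(-338 + 416) - 1*(-22)³) = -8*(-490*78 - 1*(-10648)) = -8*(-38220 + 10648) = -8*(-27572) = 220576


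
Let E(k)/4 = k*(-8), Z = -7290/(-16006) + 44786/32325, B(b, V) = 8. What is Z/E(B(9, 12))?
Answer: -476246983/66226425600 ≈ -0.0071912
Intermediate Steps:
Z = 476246983/258696975 (Z = -7290*(-1/16006) + 44786*(1/32325) = 3645/8003 + 44786/32325 = 476246983/258696975 ≈ 1.8409)
E(k) = -32*k (E(k) = 4*(k*(-8)) = 4*(-8*k) = -32*k)
Z/E(B(9, 12)) = 476246983/(258696975*((-32*8))) = (476246983/258696975)/(-256) = (476246983/258696975)*(-1/256) = -476246983/66226425600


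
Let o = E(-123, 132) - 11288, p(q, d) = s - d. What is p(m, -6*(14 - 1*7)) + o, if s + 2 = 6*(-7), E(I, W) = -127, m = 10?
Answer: -11417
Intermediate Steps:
s = -44 (s = -2 + 6*(-7) = -2 - 42 = -44)
p(q, d) = -44 - d
o = -11415 (o = -127 - 11288 = -11415)
p(m, -6*(14 - 1*7)) + o = (-44 - (-6)*(14 - 1*7)) - 11415 = (-44 - (-6)*(14 - 7)) - 11415 = (-44 - (-6)*7) - 11415 = (-44 - 1*(-42)) - 11415 = (-44 + 42) - 11415 = -2 - 11415 = -11417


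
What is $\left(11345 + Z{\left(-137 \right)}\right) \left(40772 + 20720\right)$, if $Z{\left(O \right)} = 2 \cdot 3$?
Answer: $697995692$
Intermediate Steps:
$Z{\left(O \right)} = 6$
$\left(11345 + Z{\left(-137 \right)}\right) \left(40772 + 20720\right) = \left(11345 + 6\right) \left(40772 + 20720\right) = 11351 \cdot 61492 = 697995692$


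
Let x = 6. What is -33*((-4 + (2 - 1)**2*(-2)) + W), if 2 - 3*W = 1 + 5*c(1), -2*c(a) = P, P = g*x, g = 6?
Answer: -803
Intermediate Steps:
P = 36 (P = 6*6 = 36)
c(a) = -18 (c(a) = -1/2*36 = -18)
W = 91/3 (W = 2/3 - (1 + 5*(-18))/3 = 2/3 - (1 - 90)/3 = 2/3 - 1/3*(-89) = 2/3 + 89/3 = 91/3 ≈ 30.333)
-33*((-4 + (2 - 1)**2*(-2)) + W) = -33*((-4 + (2 - 1)**2*(-2)) + 91/3) = -33*((-4 + 1**2*(-2)) + 91/3) = -33*((-4 + 1*(-2)) + 91/3) = -33*((-4 - 2) + 91/3) = -33*(-6 + 91/3) = -33*73/3 = -803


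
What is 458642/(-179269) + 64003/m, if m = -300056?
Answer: -149092037759/53790739064 ≈ -2.7717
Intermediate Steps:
458642/(-179269) + 64003/m = 458642/(-179269) + 64003/(-300056) = 458642*(-1/179269) + 64003*(-1/300056) = -458642/179269 - 64003/300056 = -149092037759/53790739064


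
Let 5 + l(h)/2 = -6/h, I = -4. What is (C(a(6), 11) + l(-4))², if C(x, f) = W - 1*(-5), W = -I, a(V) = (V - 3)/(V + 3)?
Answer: 4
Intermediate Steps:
a(V) = (-3 + V)/(3 + V)
W = 4 (W = -1*(-4) = 4)
C(x, f) = 9 (C(x, f) = 4 - 1*(-5) = 4 + 5 = 9)
l(h) = -10 - 12/h (l(h) = -10 + 2*(-6/h) = -10 - 12/h)
(C(a(6), 11) + l(-4))² = (9 + (-10 - 12/(-4)))² = (9 + (-10 - 12*(-¼)))² = (9 + (-10 + 3))² = (9 - 7)² = 2² = 4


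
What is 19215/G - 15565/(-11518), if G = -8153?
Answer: -94416925/93906254 ≈ -1.0054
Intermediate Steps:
19215/G - 15565/(-11518) = 19215/(-8153) - 15565/(-11518) = 19215*(-1/8153) - 15565*(-1/11518) = -19215/8153 + 15565/11518 = -94416925/93906254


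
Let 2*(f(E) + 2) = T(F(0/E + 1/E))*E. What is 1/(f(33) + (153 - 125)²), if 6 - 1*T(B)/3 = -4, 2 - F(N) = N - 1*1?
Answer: 1/1277 ≈ 0.00078308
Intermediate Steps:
F(N) = 3 - N (F(N) = 2 - (N - 1*1) = 2 - (N - 1) = 2 - (-1 + N) = 2 + (1 - N) = 3 - N)
T(B) = 30 (T(B) = 18 - 3*(-4) = 18 + 12 = 30)
f(E) = -2 + 15*E (f(E) = -2 + (30*E)/2 = -2 + 15*E)
1/(f(33) + (153 - 125)²) = 1/((-2 + 15*33) + (153 - 125)²) = 1/((-2 + 495) + 28²) = 1/(493 + 784) = 1/1277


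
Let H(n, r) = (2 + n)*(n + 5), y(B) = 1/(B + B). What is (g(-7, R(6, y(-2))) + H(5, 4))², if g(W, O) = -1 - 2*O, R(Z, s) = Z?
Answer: 3249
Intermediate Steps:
y(B) = 1/(2*B)
H(n, r) = (2 + n)*(5 + n)
(g(-7, R(6, y(-2))) + H(5, 4))² = ((-1 - 2*6) + (10 + 5² + 7*5))² = ((-1 - 12) + (10 + 25 + 35))² = (-13 + 70)² = 57² = 3249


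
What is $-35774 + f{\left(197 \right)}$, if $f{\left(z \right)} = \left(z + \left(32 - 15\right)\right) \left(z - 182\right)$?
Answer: $-32564$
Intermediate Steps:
$f{\left(z \right)} = \left(-182 + z\right) \left(17 + z\right)$ ($f{\left(z \right)} = \left(z + 17\right) \left(-182 + z\right) = \left(17 + z\right) \left(-182 + z\right) = \left(-182 + z\right) \left(17 + z\right)$)
$-35774 + f{\left(197 \right)} = -35774 - \left(35599 - 38809\right) = -35774 - -3210 = -35774 + 3210 = -32564$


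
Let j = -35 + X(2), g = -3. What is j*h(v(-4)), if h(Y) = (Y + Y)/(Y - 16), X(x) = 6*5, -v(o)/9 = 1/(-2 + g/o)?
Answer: 90/11 ≈ 8.1818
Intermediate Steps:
v(o) = -9/(-2 - 3/o)
X(x) = 30
h(Y) = 2*Y/(-16 + Y) (h(Y) = (2*Y)/(-16 + Y) = 2*Y/(-16 + Y))
j = -5 (j = -35 + 30 = -5)
j*h(v(-4)) = -10*9*(-4)/(3 + 2*(-4))/(-16 + 9*(-4)/(3 + 2*(-4))) = -10*9*(-4)/(3 - 8)/(-16 + 9*(-4)/(3 - 8)) = -10*9*(-4)/(-5)/(-16 + 9*(-4)/(-5)) = -10*9*(-4)*(-⅕)/(-16 + 9*(-4)*(-⅕)) = -10*36/(5*(-16 + 36/5)) = -10*36/(5*(-44/5)) = -10*36*(-5)/(5*44) = -5*(-18/11) = 90/11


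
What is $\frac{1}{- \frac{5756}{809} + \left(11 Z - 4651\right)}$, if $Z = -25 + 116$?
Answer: $- \frac{809}{2958606} \approx -0.00027344$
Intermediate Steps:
$Z = 91$
$\frac{1}{- \frac{5756}{809} + \left(11 Z - 4651\right)} = \frac{1}{- \frac{5756}{809} + \left(11 \cdot 91 - 4651\right)} = \frac{1}{\left(-5756\right) \frac{1}{809} + \left(1001 - 4651\right)} = \frac{1}{- \frac{5756}{809} - 3650} = \frac{1}{- \frac{2958606}{809}} = - \frac{809}{2958606}$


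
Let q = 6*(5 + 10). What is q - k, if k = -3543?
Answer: 3633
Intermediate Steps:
q = 90 (q = 6*15 = 90)
q - k = 90 - 1*(-3543) = 90 + 3543 = 3633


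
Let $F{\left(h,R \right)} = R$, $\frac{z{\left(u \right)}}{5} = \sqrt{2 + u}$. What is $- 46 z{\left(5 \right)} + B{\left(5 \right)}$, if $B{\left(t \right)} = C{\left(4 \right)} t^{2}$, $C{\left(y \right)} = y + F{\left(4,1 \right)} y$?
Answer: $200 - 230 \sqrt{7} \approx -408.52$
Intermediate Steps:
$z{\left(u \right)} = 5 \sqrt{2 + u}$
$C{\left(y \right)} = 2 y$ ($C{\left(y \right)} = y + 1 y = y + y = 2 y$)
$B{\left(t \right)} = 8 t^{2}$ ($B{\left(t \right)} = 2 \cdot 4 t^{2} = 8 t^{2}$)
$- 46 z{\left(5 \right)} + B{\left(5 \right)} = - 46 \cdot 5 \sqrt{2 + 5} + 8 \cdot 5^{2} = - 46 \cdot 5 \sqrt{7} + 8 \cdot 25 = - 230 \sqrt{7} + 200 = 200 - 230 \sqrt{7}$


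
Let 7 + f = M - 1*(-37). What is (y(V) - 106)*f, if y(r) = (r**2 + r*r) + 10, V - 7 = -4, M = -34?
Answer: 312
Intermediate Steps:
V = 3 (V = 7 - 4 = 3)
f = -4 (f = -7 + (-34 - 1*(-37)) = -7 + (-34 + 37) = -7 + 3 = -4)
y(r) = 10 + 2*r**2 (y(r) = (r**2 + r**2) + 10 = 2*r**2 + 10 = 10 + 2*r**2)
(y(V) - 106)*f = ((10 + 2*3**2) - 106)*(-4) = ((10 + 2*9) - 106)*(-4) = ((10 + 18) - 106)*(-4) = (28 - 106)*(-4) = -78*(-4) = 312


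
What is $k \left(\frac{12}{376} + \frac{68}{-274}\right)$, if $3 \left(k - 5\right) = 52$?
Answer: $- \frac{186595}{38634} \approx -4.8298$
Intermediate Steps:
$k = \frac{67}{3}$ ($k = 5 + \frac{1}{3} \cdot 52 = 5 + \frac{52}{3} = \frac{67}{3} \approx 22.333$)
$k \left(\frac{12}{376} + \frac{68}{-274}\right) = \frac{67 \left(\frac{12}{376} + \frac{68}{-274}\right)}{3} = \frac{67 \left(12 \cdot \frac{1}{376} + 68 \left(- \frac{1}{274}\right)\right)}{3} = \frac{67 \left(\frac{3}{94} - \frac{34}{137}\right)}{3} = \frac{67}{3} \left(- \frac{2785}{12878}\right) = - \frac{186595}{38634}$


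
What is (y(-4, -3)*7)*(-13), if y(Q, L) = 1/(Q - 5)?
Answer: 91/9 ≈ 10.111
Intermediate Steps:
y(Q, L) = 1/(-5 + Q)
(y(-4, -3)*7)*(-13) = (7/(-5 - 4))*(-13) = (7/(-9))*(-13) = -⅑*7*(-13) = -7/9*(-13) = 91/9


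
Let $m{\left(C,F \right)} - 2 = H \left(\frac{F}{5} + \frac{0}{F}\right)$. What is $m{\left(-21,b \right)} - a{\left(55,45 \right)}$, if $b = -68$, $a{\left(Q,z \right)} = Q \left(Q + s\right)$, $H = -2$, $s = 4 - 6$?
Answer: $- \frac{14429}{5} \approx -2885.8$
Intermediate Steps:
$s = -2$ ($s = 4 - 6 = -2$)
$a{\left(Q,z \right)} = Q \left(-2 + Q\right)$ ($a{\left(Q,z \right)} = Q \left(Q - 2\right) = Q \left(-2 + Q\right)$)
$m{\left(C,F \right)} = 2 - \frac{2 F}{5}$ ($m{\left(C,F \right)} = 2 - 2 \left(\frac{F}{5} + \frac{0}{F}\right) = 2 - 2 \left(F \frac{1}{5} + 0\right) = 2 - 2 \left(\frac{F}{5} + 0\right) = 2 - 2 \frac{F}{5} = 2 - \frac{2 F}{5}$)
$m{\left(-21,b \right)} - a{\left(55,45 \right)} = \left(2 - - \frac{136}{5}\right) - 55 \left(-2 + 55\right) = \left(2 + \frac{136}{5}\right) - 55 \cdot 53 = \frac{146}{5} - 2915 = - \frac{14429}{5}$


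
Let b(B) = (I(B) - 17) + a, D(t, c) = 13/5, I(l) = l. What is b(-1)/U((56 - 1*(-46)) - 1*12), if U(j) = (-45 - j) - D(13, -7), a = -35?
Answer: 265/688 ≈ 0.38517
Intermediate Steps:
D(t, c) = 13/5 (D(t, c) = 13*(⅕) = 13/5)
b(B) = -52 + B (b(B) = (B - 17) - 35 = (-17 + B) - 35 = -52 + B)
U(j) = -238/5 - j (U(j) = (-45 - j) - 1*13/5 = (-45 - j) - 13/5 = -238/5 - j)
b(-1)/U((56 - 1*(-46)) - 1*12) = (-52 - 1)/(-238/5 - ((56 - 1*(-46)) - 1*12)) = -53/(-238/5 - ((56 + 46) - 12)) = -53/(-238/5 - (102 - 12)) = -53/(-238/5 - 1*90) = -53/(-238/5 - 90) = -53/(-688/5) = -53*(-5/688) = 265/688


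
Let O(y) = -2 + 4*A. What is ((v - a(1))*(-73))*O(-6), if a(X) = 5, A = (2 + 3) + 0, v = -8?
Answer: 17082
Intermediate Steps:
A = 5 (A = 5 + 0 = 5)
O(y) = 18 (O(y) = -2 + 4*5 = -2 + 20 = 18)
((v - a(1))*(-73))*O(-6) = ((-8 - 1*5)*(-73))*18 = ((-8 - 5)*(-73))*18 = -13*(-73)*18 = 949*18 = 17082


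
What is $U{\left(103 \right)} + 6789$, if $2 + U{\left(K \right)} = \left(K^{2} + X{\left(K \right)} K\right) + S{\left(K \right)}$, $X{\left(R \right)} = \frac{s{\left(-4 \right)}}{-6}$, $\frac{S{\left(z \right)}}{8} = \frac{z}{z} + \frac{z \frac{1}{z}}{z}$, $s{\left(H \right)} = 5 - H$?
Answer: $\frac{3553413}{206} \approx 17250.0$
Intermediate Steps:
$S{\left(z \right)} = 8 + \frac{8}{z}$ ($S{\left(z \right)} = 8 \left(\frac{z}{z} + \frac{z \frac{1}{z}}{z}\right) = 8 \left(1 + 1 \frac{1}{z}\right) = 8 \left(1 + \frac{1}{z}\right) = 8 + \frac{8}{z}$)
$X{\left(R \right)} = - \frac{3}{2}$ ($X{\left(R \right)} = \frac{5 - -4}{-6} = \left(5 + 4\right) \left(- \frac{1}{6}\right) = 9 \left(- \frac{1}{6}\right) = - \frac{3}{2}$)
$U{\left(K \right)} = 6 + K^{2} + \frac{8}{K} - \frac{3 K}{2}$ ($U{\left(K \right)} = -2 + \left(\left(K^{2} - \frac{3 K}{2}\right) + \left(8 + \frac{8}{K}\right)\right) = -2 + \left(8 + K^{2} + \frac{8}{K} - \frac{3 K}{2}\right) = 6 + K^{2} + \frac{8}{K} - \frac{3 K}{2}$)
$U{\left(103 \right)} + 6789 = \left(6 + 103^{2} + \frac{8}{103} - \frac{309}{2}\right) + 6789 = \left(6 + 10609 + 8 \cdot \frac{1}{103} - \frac{309}{2}\right) + 6789 = \left(6 + 10609 + \frac{8}{103} - \frac{309}{2}\right) + 6789 = \frac{2154879}{206} + 6789 = \frac{3553413}{206}$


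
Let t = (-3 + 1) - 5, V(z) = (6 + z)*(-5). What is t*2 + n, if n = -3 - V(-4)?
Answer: -7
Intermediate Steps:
V(z) = -30 - 5*z
t = -7 (t = -2 - 5 = -7)
n = 7 (n = -3 - (-30 - 5*(-4)) = -3 - (-30 + 20) = -3 - 1*(-10) = -3 + 10 = 7)
t*2 + n = -7*2 + 7 = -14 + 7 = -7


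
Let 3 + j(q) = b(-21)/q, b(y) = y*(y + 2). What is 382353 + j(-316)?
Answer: 120822201/316 ≈ 3.8235e+5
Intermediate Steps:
b(y) = y*(2 + y)
j(q) = -3 + 399/q (j(q) = -3 + (-21*(2 - 21))/q = -3 + (-21*(-19))/q = -3 + 399/q)
382353 + j(-316) = 382353 + (-3 + 399/(-316)) = 382353 + (-3 + 399*(-1/316)) = 382353 + (-3 - 399/316) = 382353 - 1347/316 = 120822201/316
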